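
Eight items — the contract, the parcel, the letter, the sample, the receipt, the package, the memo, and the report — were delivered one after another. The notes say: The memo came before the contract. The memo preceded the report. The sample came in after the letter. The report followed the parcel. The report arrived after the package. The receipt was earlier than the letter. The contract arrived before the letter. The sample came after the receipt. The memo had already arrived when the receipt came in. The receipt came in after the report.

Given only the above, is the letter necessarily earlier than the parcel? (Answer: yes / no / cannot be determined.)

Tracing the constraints gives the parcel → the report → the receipt → the letter, so the parcel must come before the letter.
That means the letter cannot be before the parcel.

no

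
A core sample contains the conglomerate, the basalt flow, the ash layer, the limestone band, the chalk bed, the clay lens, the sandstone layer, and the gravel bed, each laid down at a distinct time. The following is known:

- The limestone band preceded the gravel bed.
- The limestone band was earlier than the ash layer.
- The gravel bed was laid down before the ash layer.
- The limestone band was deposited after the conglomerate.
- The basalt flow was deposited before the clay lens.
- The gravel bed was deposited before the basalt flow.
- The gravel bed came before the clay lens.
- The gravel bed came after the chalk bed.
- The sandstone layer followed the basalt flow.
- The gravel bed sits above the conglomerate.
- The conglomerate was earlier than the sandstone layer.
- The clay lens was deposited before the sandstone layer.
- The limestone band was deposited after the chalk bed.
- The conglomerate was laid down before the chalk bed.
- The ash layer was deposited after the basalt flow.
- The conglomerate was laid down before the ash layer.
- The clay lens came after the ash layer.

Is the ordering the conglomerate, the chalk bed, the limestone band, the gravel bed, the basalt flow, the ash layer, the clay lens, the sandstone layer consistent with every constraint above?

yes

Check each stated constraint against the proposed order — e.g. the conglomerate is ahead of the ash layer; the conglomerate is ahead of the sandstone layer. Every pair is in the required order; nothing is violated.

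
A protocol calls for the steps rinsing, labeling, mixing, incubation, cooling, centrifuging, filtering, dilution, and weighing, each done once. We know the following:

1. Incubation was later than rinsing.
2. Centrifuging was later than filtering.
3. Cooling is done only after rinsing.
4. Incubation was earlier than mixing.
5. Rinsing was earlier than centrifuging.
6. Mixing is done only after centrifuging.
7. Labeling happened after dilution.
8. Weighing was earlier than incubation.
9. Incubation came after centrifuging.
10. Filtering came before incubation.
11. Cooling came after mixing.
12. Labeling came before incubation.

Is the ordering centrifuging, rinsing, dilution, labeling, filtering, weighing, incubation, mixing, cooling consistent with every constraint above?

no

The constraints require filtering before centrifuging, but in the proposed sequence centrifuging appears ahead of filtering. That one violation is enough.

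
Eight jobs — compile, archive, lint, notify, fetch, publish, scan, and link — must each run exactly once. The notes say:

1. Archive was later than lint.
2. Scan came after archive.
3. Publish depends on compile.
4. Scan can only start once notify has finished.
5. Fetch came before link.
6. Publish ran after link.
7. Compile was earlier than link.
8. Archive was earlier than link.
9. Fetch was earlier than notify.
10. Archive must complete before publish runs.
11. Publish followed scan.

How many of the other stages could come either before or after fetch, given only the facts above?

Forced after fetch: link, notify, publish, and scan.
That leaves archive, compile, and lint with no forced order relative to fetch — 3.

3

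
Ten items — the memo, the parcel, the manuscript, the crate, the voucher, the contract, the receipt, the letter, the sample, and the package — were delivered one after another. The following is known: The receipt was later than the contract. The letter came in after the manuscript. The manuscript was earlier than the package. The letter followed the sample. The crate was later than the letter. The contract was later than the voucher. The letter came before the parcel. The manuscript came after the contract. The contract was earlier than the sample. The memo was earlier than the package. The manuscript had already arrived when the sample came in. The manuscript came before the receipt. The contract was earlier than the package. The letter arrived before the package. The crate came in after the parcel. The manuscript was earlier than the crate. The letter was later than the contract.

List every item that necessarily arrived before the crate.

the contract, the letter, the manuscript, the parcel, the sample, the voucher

Directly stated before the crate: the letter, the manuscript, and the parcel.
The contract reaches the crate via the contract → the manuscript → the crate.
The sample reaches the crate via the sample → the letter → the crate.
The voucher reaches the crate via the voucher → the contract → the manuscript → the crate.
No chain forces the memo (or any of the others) ahead of the crate.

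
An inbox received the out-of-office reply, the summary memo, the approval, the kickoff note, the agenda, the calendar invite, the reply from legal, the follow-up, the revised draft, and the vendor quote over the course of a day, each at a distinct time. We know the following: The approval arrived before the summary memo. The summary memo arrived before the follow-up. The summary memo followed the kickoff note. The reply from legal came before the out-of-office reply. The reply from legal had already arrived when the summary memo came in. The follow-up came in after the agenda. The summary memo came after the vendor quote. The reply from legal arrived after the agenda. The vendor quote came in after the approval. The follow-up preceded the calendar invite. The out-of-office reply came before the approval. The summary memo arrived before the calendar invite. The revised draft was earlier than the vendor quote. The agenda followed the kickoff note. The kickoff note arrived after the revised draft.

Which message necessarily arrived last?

the calendar invite

Every other message has a chain of constraints placing it before the calendar invite, so the calendar invite is last.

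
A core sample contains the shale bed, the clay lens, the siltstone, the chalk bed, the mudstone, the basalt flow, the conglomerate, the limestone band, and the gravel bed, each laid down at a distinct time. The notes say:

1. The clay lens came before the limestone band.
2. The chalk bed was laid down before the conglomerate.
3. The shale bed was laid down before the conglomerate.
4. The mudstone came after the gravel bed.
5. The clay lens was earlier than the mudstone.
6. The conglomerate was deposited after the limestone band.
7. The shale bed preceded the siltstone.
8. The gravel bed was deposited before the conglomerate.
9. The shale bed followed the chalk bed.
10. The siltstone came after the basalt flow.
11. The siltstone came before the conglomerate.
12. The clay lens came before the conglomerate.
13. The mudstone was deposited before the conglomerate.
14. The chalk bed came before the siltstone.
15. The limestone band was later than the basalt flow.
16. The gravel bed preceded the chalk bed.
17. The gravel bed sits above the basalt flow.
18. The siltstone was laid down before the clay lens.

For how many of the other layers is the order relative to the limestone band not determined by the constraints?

Forced before the limestone band: the basalt flow, the chalk bed, the clay lens, the gravel bed, the shale bed, and the siltstone; forced after the limestone band: the conglomerate.
That leaves the mudstone with no forced order relative to the limestone band — 1.

1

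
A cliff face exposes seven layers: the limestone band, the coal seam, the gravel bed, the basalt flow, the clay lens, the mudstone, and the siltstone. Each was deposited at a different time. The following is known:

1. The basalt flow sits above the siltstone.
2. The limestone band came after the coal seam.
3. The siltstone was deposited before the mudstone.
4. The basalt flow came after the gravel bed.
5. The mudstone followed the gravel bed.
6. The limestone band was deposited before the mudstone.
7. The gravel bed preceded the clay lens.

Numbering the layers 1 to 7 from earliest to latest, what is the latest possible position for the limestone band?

The limestone band must come before the mudstone — 1 layer forced after it.
Everything else can be placed before the limestone band in some valid order, so the limestone band can sit as late as position 7 − 1 = 6.

6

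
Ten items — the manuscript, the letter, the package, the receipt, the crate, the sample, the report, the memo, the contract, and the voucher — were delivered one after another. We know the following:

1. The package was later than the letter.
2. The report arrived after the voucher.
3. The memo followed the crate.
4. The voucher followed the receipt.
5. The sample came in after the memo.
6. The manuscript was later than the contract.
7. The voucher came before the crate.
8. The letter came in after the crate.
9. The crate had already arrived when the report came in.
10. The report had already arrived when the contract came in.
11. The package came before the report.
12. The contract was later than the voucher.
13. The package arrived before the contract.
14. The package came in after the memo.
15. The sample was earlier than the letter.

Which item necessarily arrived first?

the receipt

The receipt has a chain of constraints placing it before every other item, so the receipt must be first.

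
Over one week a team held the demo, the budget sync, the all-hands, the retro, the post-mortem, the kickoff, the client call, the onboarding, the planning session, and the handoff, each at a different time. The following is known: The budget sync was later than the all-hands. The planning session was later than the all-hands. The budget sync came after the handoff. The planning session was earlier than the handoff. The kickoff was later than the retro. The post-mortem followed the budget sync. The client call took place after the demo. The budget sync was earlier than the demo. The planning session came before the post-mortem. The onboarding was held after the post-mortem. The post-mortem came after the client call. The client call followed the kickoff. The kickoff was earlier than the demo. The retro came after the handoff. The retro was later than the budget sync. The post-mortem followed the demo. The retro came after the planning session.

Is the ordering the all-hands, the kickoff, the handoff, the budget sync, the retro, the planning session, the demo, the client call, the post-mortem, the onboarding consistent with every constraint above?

The constraints require the retro before the kickoff, but in the proposed sequence the kickoff appears ahead of the retro. That one violation is enough.

no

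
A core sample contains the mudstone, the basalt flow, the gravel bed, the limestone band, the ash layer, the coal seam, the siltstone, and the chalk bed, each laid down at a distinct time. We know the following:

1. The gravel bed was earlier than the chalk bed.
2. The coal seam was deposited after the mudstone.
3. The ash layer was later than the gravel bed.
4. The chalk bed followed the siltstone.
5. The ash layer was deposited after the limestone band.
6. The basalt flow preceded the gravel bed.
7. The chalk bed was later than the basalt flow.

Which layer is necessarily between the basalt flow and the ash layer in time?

Tracing the constraints gives the basalt flow → the gravel bed → the ash layer, so the gravel bed sits after the basalt flow and before the ash layer.
No other layer is forced both after the basalt flow and before the ash layer.

the gravel bed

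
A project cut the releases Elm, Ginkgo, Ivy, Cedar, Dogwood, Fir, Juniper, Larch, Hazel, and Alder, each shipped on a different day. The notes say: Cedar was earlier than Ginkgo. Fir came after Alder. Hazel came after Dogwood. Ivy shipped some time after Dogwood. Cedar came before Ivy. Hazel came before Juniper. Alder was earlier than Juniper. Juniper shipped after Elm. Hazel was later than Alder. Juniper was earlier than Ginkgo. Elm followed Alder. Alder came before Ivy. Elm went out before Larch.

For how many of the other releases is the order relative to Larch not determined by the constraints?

Forced before Larch: Alder and Elm.
That leaves Cedar, Dogwood, Fir, Ginkgo, Hazel, Ivy, and Juniper with no forced order relative to Larch — 7.

7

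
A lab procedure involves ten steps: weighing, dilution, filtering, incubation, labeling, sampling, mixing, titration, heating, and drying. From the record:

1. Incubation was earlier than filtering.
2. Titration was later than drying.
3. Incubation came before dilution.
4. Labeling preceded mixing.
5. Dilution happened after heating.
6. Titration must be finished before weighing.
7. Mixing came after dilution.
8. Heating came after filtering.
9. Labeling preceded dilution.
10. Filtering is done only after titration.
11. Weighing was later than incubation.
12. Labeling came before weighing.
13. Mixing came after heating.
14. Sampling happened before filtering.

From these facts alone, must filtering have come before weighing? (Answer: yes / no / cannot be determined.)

cannot be determined

No chain of stated constraints runs from filtering to weighing, and none runs from weighing to filtering either.
So the relative order of filtering and weighing is not fixed by the given facts.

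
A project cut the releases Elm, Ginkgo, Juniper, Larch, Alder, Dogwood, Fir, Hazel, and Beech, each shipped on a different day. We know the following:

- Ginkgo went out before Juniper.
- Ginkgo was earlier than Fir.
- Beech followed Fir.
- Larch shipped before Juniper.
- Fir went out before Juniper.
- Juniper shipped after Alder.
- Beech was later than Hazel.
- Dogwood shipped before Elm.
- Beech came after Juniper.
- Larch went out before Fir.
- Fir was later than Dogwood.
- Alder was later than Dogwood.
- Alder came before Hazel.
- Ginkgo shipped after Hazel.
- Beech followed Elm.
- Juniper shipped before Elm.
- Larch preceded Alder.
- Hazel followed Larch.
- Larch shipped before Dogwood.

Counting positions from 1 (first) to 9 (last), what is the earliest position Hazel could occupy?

Alder, Dogwood, and Larch must all come before Hazel — 3 forced predecessors.
Nothing else is forced ahead of Hazel, so its earliest slot is position 3 + 1 = 4.

4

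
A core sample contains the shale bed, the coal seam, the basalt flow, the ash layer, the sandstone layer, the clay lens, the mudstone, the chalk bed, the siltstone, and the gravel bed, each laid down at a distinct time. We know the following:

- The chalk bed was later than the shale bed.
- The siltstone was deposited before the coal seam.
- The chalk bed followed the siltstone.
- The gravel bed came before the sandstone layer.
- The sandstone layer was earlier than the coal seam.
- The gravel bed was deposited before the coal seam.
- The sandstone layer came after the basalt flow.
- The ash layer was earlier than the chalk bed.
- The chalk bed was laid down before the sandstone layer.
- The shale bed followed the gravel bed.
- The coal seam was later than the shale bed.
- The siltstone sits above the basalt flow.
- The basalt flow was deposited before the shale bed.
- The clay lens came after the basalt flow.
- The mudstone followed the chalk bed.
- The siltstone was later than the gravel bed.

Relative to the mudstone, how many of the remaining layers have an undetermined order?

Forced before the mudstone: the ash layer, the basalt flow, the chalk bed, the gravel bed, the shale bed, and the siltstone.
That leaves the clay lens, the coal seam, and the sandstone layer with no forced order relative to the mudstone — 3.

3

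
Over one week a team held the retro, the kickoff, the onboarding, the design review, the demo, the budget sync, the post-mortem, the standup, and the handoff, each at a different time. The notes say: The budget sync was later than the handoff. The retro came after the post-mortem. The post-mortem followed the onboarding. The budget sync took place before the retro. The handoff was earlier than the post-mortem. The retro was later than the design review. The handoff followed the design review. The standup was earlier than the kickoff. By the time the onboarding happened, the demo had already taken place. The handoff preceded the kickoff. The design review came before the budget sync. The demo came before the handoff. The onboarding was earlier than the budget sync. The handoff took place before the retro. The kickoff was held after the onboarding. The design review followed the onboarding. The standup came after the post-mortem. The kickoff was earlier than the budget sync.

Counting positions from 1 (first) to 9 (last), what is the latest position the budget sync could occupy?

The budget sync must come before the retro — 1 meeting forced after it.
Everything else can be placed before the budget sync in some valid order, so the budget sync can sit as late as position 9 − 1 = 8.

8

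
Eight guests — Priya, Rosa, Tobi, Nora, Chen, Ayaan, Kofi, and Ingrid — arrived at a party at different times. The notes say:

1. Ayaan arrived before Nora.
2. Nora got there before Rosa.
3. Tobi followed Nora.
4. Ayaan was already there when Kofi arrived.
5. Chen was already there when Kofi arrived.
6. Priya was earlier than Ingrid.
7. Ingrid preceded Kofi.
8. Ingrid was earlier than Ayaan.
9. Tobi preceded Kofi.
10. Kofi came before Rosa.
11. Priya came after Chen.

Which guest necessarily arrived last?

Every other guest has a chain of constraints placing them before Rosa, so Rosa is last.

Rosa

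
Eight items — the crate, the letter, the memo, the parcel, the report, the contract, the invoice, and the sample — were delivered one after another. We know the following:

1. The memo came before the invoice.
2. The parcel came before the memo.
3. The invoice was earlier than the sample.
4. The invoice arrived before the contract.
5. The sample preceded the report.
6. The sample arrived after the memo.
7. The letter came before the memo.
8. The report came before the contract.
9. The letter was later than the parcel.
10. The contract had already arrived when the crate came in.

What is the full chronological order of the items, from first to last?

The constraints fix every adjacent pair, so only one ordering works:
the parcel → the letter → the memo → the invoice → the sample → the report → the contract → the crate.

the parcel, the letter, the memo, the invoice, the sample, the report, the contract, the crate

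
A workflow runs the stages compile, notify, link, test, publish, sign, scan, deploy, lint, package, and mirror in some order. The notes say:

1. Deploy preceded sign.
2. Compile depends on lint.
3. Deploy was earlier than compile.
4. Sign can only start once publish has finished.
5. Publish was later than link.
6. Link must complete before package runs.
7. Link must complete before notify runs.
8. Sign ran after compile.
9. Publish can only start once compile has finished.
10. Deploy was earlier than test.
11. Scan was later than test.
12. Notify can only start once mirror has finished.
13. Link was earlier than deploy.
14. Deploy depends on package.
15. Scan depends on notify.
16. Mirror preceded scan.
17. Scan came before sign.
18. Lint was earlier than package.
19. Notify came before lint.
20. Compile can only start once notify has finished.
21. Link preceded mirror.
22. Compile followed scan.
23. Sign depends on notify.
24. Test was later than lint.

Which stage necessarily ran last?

Every other stage has a chain of constraints placing it before sign, so sign is last.

sign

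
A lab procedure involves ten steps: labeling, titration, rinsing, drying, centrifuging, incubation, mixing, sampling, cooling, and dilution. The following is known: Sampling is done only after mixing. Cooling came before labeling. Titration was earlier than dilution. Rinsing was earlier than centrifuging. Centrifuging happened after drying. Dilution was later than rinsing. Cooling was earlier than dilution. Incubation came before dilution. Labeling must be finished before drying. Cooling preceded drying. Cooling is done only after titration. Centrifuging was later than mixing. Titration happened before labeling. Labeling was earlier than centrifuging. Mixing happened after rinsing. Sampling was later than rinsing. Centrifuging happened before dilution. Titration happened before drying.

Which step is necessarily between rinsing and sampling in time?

Tracing the constraints gives rinsing → mixing → sampling, so mixing sits after rinsing and before sampling.
No other step is forced both after rinsing and before sampling.

mixing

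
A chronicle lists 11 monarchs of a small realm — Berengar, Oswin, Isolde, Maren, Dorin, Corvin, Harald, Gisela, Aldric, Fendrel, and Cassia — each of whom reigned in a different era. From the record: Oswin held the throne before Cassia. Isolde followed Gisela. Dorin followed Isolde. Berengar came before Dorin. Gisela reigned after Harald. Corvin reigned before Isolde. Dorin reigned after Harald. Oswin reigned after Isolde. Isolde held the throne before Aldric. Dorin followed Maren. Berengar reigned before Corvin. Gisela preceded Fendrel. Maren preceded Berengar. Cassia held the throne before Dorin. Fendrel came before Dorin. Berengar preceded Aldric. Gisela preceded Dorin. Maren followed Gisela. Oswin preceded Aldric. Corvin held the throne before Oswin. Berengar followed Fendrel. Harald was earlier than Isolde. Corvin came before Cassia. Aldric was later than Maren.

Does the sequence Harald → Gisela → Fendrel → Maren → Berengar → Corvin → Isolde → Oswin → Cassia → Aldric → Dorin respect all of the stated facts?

Check each stated constraint against the proposed order — e.g. Gisela is ahead of Dorin; Harald is ahead of Dorin. Every pair is in the required order; nothing is violated.

yes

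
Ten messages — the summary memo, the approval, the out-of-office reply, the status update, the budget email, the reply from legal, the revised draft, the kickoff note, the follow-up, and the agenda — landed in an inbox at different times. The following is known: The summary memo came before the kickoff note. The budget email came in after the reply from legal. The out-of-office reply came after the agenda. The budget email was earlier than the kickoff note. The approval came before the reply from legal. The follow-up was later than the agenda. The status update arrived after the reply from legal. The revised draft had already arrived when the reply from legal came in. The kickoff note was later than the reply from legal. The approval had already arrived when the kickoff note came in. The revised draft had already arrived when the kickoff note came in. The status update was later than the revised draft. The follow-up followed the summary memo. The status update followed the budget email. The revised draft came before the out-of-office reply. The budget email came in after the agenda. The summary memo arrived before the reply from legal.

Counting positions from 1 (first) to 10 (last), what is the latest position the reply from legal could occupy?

The reply from legal must come before the budget email, the kickoff note, and the status update — 3 messages forced after it.
Everything else can be placed before the reply from legal in some valid order, so the reply from legal can sit as late as position 10 − 3 = 7.

7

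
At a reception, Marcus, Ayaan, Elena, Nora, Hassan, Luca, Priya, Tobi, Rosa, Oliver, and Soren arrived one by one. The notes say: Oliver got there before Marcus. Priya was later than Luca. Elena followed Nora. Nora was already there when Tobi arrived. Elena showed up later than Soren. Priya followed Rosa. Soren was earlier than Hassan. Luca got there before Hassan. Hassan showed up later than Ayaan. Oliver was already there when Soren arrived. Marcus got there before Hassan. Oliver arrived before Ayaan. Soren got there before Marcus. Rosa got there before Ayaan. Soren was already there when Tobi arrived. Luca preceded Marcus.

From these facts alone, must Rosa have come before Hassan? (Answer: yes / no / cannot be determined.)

Chain the constraints: Rosa → Ayaan → Hassan. Each link is directly stated, so Rosa comes before Hassan.

yes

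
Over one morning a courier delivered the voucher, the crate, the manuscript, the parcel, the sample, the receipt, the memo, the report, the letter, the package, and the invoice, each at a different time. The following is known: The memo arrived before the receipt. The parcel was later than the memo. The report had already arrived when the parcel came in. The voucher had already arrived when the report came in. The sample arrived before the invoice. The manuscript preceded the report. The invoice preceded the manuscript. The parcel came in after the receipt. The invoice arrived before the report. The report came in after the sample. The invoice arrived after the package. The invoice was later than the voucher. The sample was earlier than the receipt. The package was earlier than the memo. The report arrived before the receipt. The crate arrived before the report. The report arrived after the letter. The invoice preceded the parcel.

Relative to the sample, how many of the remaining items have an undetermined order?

5

Forced after the sample: the invoice, the manuscript, the parcel, the receipt, and the report.
That leaves the crate, the letter, the memo, the package, and the voucher with no forced order relative to the sample — 5.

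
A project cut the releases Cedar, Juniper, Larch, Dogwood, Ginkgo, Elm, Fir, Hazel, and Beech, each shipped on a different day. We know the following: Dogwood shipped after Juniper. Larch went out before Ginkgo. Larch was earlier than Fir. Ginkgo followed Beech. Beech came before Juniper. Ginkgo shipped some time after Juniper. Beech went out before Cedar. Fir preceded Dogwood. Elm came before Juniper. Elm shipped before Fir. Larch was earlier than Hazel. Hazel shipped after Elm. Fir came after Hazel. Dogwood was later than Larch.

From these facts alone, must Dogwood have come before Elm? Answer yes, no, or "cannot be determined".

Tracing the constraints gives Elm → Juniper → Dogwood, so Elm must come before Dogwood.
That means Dogwood cannot be before Elm.

no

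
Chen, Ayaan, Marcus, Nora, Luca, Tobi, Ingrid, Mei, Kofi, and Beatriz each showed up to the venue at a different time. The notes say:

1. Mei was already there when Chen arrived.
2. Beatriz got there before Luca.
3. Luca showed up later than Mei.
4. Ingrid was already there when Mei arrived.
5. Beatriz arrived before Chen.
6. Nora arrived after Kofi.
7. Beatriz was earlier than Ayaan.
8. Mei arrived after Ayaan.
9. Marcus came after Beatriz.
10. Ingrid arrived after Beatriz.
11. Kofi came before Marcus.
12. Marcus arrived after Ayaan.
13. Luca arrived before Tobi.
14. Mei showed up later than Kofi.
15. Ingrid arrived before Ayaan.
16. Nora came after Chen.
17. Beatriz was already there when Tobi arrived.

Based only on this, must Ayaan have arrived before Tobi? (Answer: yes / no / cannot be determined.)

Chain the constraints: Ayaan → Mei → Luca → Tobi. Each link is directly stated, so Ayaan comes before Tobi.

yes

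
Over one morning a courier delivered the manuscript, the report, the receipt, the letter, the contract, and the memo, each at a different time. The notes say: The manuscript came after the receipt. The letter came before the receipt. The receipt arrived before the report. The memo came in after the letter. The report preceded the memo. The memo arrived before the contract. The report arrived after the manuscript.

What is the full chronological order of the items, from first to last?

The constraints fix every adjacent pair, so only one ordering works:
the letter → the receipt → the manuscript → the report → the memo → the contract.

the letter, the receipt, the manuscript, the report, the memo, the contract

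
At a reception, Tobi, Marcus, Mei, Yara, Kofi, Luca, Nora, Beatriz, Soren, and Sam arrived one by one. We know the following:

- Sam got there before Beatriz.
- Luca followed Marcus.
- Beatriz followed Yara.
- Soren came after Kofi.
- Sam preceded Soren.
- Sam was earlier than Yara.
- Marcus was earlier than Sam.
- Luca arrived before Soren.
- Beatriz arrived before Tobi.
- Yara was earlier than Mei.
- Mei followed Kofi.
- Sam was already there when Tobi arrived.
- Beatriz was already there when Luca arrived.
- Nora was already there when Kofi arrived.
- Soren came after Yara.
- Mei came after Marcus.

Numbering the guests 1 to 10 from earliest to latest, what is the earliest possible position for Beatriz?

4

Marcus, Sam, and Yara must all come before Beatriz — 3 forced predecessors.
Nothing else is forced ahead of Beatriz, so their earliest slot is position 3 + 1 = 4.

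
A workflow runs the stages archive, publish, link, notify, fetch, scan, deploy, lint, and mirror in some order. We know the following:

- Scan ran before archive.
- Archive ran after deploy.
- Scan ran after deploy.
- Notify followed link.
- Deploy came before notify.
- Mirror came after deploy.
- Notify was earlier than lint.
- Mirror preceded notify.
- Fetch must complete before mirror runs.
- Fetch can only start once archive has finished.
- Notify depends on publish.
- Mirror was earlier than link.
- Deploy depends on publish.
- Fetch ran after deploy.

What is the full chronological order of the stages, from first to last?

publish, deploy, scan, archive, fetch, mirror, link, notify, lint

The constraints fix every adjacent pair, so only one ordering works:
publish → deploy → scan → archive → fetch → mirror → link → notify → lint.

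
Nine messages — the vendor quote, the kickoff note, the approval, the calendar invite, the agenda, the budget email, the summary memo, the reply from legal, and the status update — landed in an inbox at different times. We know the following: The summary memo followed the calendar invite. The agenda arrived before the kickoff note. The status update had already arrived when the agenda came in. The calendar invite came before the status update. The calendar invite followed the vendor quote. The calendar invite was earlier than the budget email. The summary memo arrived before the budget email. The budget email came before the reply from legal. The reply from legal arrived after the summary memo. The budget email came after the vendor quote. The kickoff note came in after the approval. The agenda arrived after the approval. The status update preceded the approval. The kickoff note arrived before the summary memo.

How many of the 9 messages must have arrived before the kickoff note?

5

Directly stated before the kickoff note: the agenda and the approval.
The calendar invite reaches the kickoff note via the calendar invite → the status update → the agenda → the kickoff note.
The status update reaches the kickoff note via the status update → the agenda → the kickoff note.
The vendor quote reaches the kickoff note via the vendor quote → the calendar invite → the status update → the agenda → the kickoff note.
That's the agenda, the approval, the calendar invite, the status update, and the vendor quote — 5 in all.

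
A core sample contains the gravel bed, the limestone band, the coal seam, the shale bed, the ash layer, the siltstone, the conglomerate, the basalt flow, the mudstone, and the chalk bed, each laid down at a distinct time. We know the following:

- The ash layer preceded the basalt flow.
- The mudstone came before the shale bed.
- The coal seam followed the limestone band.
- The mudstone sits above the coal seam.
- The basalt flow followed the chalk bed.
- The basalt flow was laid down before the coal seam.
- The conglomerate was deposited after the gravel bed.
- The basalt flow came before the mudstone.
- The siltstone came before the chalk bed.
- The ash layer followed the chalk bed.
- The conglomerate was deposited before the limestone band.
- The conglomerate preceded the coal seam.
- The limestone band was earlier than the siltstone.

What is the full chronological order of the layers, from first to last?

the gravel bed, the conglomerate, the limestone band, the siltstone, the chalk bed, the ash layer, the basalt flow, the coal seam, the mudstone, the shale bed

The constraints fix every adjacent pair, so only one ordering works:
the gravel bed → the conglomerate → the limestone band → the siltstone → the chalk bed → the ash layer → the basalt flow → the coal seam → the mudstone → the shale bed.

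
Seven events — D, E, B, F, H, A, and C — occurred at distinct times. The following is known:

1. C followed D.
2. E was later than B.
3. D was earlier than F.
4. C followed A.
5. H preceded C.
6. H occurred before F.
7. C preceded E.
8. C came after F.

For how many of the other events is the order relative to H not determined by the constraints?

Forced after H: C, E, and F.
That leaves A, B, and D with no forced order relative to H — 3.

3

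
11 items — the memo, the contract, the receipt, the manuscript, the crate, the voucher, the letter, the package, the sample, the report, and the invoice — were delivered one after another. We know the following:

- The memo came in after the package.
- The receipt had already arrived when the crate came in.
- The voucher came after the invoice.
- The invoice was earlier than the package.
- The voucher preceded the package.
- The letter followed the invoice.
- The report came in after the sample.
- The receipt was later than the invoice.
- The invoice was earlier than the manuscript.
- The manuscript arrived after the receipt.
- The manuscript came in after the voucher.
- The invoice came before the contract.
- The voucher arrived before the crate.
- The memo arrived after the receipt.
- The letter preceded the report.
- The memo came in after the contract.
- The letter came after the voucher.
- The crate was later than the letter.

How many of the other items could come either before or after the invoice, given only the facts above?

Forced after the invoice: the contract, the crate, the letter, the manuscript, the memo, the package, the receipt, the report, and the voucher.
That leaves the sample with no forced order relative to the invoice — 1.

1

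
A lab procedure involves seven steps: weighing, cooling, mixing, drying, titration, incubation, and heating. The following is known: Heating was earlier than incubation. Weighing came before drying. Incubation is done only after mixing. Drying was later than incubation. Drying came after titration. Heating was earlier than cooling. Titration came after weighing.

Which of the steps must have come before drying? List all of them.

heating, incubation, mixing, titration, weighing

Directly stated before drying: incubation, titration, and weighing.
Heating reaches drying via heating → incubation → drying.
Mixing reaches drying via mixing → incubation → drying.
No chain forces cooling ahead of drying.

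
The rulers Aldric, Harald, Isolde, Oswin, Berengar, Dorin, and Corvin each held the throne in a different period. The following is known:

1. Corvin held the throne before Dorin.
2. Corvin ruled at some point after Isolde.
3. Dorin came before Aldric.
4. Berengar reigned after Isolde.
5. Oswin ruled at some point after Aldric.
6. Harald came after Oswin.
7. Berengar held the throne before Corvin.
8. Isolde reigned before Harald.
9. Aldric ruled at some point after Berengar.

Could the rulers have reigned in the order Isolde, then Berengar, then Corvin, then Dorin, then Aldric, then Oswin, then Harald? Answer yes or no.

yes

Check each stated constraint against the proposed order — e.g. Berengar is ahead of Aldric; Isolde is ahead of Harald. Every pair is in the required order; nothing is violated.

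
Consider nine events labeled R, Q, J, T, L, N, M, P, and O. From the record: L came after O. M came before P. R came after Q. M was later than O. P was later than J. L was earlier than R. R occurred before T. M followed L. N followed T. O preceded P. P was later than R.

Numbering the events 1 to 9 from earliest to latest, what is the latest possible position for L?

4

L must come before M, N, P, R, and T — 5 events forced after it.
Everything else can be placed before L in some valid order, so L can sit as late as position 9 − 5 = 4.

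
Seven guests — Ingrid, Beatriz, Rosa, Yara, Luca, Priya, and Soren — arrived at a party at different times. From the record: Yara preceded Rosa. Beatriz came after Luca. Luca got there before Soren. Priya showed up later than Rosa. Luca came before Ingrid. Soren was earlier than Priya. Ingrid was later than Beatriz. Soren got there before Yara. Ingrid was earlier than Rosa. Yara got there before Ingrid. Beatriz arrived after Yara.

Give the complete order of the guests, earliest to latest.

Luca, Soren, Yara, Beatriz, Ingrid, Rosa, Priya

The constraints fix every adjacent pair, so only one ordering works:
Luca → Soren → Yara → Beatriz → Ingrid → Rosa → Priya.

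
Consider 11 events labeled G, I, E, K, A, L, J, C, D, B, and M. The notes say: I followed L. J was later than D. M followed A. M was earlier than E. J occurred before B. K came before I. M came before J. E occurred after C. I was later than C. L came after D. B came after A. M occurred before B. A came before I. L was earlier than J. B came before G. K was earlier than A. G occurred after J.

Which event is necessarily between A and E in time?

M

Tracing the constraints gives A → M → E, so M sits after A and before E.
No other event is forced both after A and before E.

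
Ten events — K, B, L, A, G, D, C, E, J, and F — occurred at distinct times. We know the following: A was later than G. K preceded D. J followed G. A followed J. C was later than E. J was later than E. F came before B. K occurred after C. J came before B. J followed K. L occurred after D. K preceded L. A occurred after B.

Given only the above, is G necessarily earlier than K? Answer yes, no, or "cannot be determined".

No chain of stated constraints runs from G to K, and none runs from K to G either.
So the relative order of G and K is not fixed by the given facts.

cannot be determined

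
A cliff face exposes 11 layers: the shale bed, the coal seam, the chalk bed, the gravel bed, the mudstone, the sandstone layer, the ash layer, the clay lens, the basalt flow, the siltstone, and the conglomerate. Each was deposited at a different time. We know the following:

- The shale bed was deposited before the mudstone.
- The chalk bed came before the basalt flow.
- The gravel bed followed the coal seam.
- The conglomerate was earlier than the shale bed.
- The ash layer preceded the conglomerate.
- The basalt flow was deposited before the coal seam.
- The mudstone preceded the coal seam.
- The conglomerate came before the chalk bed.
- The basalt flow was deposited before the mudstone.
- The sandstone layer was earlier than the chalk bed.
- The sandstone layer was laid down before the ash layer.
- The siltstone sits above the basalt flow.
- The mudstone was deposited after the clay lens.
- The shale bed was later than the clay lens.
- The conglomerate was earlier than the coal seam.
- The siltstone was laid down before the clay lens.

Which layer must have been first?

the sandstone layer

The sandstone layer has a chain of constraints placing it before every other layer, so the sandstone layer must be first.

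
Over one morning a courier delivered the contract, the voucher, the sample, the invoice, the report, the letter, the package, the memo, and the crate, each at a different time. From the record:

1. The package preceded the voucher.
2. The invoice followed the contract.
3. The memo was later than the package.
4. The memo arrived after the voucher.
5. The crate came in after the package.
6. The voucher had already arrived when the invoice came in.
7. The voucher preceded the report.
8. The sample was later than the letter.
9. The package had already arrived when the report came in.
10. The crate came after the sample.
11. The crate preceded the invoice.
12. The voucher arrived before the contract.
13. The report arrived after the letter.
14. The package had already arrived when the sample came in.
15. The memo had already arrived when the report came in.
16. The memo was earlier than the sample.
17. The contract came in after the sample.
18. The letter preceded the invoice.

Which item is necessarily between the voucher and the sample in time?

the memo

Tracing the constraints gives the voucher → the memo → the sample, so the memo sits after the voucher and before the sample.
No other item is forced both after the voucher and before the sample.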